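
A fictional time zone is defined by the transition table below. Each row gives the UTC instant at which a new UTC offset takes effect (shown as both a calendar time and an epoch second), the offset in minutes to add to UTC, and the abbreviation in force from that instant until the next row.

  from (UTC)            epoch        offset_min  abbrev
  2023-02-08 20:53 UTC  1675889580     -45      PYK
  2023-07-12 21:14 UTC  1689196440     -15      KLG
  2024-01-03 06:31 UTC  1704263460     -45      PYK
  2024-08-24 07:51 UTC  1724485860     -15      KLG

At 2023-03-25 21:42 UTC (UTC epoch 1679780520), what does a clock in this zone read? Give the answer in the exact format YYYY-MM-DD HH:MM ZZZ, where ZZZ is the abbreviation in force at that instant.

Query: 2023-03-25 21:42 UTC
Rule 1/4 (PYK, -00:45): 2023-02-08 20:53 UTC ≤ query < 2023-07-12 21:14 UTC
21·60 + 42 - 45 = 1257 min
1257 = 0·1440 + 1257; 1257 = 20·60 + 57 → 20:57, same day
→ 2023-03-25 20:57 PYK

2023-03-25 20:57 PYK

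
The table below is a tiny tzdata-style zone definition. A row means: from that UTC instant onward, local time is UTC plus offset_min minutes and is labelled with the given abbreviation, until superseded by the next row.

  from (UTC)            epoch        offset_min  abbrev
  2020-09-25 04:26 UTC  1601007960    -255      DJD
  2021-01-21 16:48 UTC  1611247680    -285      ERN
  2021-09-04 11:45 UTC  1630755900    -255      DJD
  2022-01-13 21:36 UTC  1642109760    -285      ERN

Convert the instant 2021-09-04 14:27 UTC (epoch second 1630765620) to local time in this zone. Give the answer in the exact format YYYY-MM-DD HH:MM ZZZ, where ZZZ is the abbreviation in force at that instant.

2021-09-04 10:12 DJD

Query: 2021-09-04 14:27 UTC
Rule 3/4 (DJD, -04:15): 2021-09-04 11:45 UTC ≤ query < 2022-01-13 21:36 UTC
14·60 + 27 - 255 = 612 min
612 = 0·1440 + 612; 612 = 10·60 + 12 → 10:12, same day
→ 2021-09-04 10:12 DJD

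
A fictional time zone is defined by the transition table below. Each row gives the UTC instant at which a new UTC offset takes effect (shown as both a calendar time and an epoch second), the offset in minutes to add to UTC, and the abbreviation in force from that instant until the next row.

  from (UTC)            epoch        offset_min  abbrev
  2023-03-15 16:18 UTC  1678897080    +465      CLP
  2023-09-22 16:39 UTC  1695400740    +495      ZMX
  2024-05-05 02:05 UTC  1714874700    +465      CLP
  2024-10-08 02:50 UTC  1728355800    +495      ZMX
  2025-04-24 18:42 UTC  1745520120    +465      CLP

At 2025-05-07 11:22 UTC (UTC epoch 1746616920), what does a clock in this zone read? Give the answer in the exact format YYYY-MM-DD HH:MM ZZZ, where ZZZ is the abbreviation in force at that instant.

Query: 2025-05-07 11:22 UTC
Rule 5/5 (CLP, +07:45): 2025-04-24 18:42 UTC ≤ query < +∞
11·60 + 22 + 465 = 1147 min
1147 = 0·1440 + 1147; 1147 = 19·60 + 7 → 19:07, same day
→ 2025-05-07 19:07 CLP

2025-05-07 19:07 CLP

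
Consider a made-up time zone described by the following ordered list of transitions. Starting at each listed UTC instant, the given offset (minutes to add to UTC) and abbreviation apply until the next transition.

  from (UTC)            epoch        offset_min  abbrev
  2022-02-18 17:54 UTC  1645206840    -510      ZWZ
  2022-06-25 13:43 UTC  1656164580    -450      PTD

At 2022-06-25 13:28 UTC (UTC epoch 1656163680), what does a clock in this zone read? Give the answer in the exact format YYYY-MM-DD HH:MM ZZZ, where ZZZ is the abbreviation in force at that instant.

2022-06-25 04:58 ZWZ

Query: 2022-06-25 13:28 UTC
Rule 1/2 (ZWZ, -08:30): 2022-02-18 17:54 UTC ≤ query < 2022-06-25 13:43 UTC
13·60 + 28 - 510 = 298 min
298 = 0·1440 + 298; 298 = 4·60 + 58 → 04:58, same day
→ 2022-06-25 04:58 ZWZ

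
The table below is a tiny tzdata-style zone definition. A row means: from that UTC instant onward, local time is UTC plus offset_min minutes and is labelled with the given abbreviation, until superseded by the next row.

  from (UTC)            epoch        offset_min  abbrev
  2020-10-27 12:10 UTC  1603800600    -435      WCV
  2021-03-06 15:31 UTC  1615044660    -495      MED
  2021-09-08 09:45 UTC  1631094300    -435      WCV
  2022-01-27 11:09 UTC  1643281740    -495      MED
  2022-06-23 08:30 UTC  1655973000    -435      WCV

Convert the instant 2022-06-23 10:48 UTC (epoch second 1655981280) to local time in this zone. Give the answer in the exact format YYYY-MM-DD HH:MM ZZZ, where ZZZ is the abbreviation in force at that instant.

2022-06-23 03:33 WCV

Query: 2022-06-23 10:48 UTC
Rule 5/5 (WCV, -07:15): 2022-06-23 08:30 UTC ≤ query < +∞
10·60 + 48 - 435 = 213 min
213 = 0·1440 + 213; 213 = 3·60 + 33 → 03:33, same day
→ 2022-06-23 03:33 WCV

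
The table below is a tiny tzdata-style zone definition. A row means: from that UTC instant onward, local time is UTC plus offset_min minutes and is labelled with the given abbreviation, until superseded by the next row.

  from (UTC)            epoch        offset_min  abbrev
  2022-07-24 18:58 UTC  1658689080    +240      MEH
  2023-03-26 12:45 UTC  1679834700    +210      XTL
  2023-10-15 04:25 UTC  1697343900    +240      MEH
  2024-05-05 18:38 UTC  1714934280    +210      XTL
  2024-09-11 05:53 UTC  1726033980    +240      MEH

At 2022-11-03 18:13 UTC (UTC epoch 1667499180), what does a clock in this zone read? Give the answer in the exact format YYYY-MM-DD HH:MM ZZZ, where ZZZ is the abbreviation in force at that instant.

Query: 2022-11-03 18:13 UTC
Rule 1/5 (MEH, +04:00): 2022-07-24 18:58 UTC ≤ query < 2023-03-26 12:45 UTC
18·60 + 13 + 240 = 1333 min
1333 = 0·1440 + 1333; 1333 = 22·60 + 13 → 22:13, same day
→ 2022-11-03 22:13 MEH

2022-11-03 22:13 MEH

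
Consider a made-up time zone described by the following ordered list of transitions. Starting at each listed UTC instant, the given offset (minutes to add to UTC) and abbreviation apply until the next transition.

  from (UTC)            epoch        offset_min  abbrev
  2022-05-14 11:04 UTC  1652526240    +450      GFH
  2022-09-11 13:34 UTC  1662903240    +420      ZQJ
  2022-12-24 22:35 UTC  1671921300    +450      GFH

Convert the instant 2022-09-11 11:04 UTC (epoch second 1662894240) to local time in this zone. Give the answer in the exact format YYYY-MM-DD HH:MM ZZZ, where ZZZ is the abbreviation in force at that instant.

2022-09-11 18:34 GFH

Query: 2022-09-11 11:04 UTC
Rule 1/3 (GFH, +07:30): 2022-05-14 11:04 UTC ≤ query < 2022-09-11 13:34 UTC
11·60 + 4 + 450 = 1114 min
1114 = 0·1440 + 1114; 1114 = 18·60 + 34 → 18:34, same day
→ 2022-09-11 18:34 GFH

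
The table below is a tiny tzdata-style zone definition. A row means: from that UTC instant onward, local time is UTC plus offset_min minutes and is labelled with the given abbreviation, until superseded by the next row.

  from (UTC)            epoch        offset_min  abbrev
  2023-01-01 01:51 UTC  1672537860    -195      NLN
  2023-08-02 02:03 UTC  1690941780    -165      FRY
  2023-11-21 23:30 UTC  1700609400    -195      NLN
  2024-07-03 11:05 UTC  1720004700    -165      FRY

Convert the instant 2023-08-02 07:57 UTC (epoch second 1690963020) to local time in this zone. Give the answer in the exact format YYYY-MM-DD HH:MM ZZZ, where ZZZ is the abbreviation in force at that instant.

2023-08-02 05:12 FRY

Query: 2023-08-02 07:57 UTC
Rule 2/4 (FRY, -02:45): 2023-08-02 02:03 UTC ≤ query < 2023-11-21 23:30 UTC
7·60 + 57 - 165 = 312 min
312 = 0·1440 + 312; 312 = 5·60 + 12 → 05:12, same day
→ 2023-08-02 05:12 FRY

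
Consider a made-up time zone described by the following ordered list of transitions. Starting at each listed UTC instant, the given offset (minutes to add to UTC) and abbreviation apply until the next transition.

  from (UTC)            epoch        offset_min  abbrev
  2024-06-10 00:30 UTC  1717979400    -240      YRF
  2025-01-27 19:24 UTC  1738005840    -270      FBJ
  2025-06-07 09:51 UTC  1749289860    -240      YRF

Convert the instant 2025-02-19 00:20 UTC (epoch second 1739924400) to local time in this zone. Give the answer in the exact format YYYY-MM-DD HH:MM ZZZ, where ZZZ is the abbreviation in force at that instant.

2025-02-18 19:50 FBJ

Query: 2025-02-19 00:20 UTC
Rule 2/3 (FBJ, -04:30): 2025-01-27 19:24 UTC ≤ query < 2025-06-07 09:51 UTC
0·60 + 20 - 270 = -250 min
-250 = -1·1440 + 1190; 1190 = 19·60 + 50 → 19:50, 2025-02-19 - 1 day = 2025-02-18
→ 2025-02-18 19:50 FBJ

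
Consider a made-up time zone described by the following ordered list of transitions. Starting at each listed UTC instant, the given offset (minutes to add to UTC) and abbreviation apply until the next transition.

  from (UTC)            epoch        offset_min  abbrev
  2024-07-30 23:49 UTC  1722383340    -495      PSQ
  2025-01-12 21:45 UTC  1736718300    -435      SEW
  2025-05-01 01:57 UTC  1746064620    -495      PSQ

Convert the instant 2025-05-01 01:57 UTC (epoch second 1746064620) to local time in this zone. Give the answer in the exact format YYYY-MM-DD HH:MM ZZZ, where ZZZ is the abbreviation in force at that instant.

Query: 2025-05-01 01:57 UTC
Rule 3/3 (PSQ, -08:15): 2025-05-01 01:57 UTC ≤ query < +∞
1·60 + 57 - 495 = -378 min
-378 = -1·1440 + 1062; 1062 = 17·60 + 42 → 17:42, 2025-05-01 - 1 day = 2025-04-30
→ 2025-04-30 17:42 PSQ

2025-04-30 17:42 PSQ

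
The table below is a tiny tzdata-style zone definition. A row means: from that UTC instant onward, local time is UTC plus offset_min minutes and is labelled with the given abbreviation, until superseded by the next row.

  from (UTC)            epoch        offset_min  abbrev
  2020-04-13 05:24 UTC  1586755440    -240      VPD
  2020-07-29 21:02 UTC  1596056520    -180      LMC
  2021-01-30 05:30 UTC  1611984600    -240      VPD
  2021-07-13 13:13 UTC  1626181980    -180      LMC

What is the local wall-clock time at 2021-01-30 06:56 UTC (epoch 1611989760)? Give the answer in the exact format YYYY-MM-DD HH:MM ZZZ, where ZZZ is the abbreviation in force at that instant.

2021-01-30 02:56 VPD

Query: 2021-01-30 06:56 UTC
Rule 3/4 (VPD, -04:00): 2021-01-30 05:30 UTC ≤ query < 2021-07-13 13:13 UTC
6·60 + 56 - 240 = 176 min
176 = 0·1440 + 176; 176 = 2·60 + 56 → 02:56, same day
→ 2021-01-30 02:56 VPD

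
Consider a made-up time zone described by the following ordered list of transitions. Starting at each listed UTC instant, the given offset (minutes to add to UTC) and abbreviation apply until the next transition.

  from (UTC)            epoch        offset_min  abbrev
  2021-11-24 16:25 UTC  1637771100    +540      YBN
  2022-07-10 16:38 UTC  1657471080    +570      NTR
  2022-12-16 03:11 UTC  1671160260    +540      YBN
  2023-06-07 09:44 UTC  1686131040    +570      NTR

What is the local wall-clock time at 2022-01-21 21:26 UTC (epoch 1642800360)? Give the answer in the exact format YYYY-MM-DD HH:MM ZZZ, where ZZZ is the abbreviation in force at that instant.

Query: 2022-01-21 21:26 UTC
Rule 1/4 (YBN, +09:00): 2021-11-24 16:25 UTC ≤ query < 2022-07-10 16:38 UTC
21·60 + 26 + 540 = 1826 min
1826 = 1·1440 + 386; 386 = 6·60 + 26 → 06:26, 2022-01-21 + 1 day = 2022-01-22
→ 2022-01-22 06:26 YBN

2022-01-22 06:26 YBN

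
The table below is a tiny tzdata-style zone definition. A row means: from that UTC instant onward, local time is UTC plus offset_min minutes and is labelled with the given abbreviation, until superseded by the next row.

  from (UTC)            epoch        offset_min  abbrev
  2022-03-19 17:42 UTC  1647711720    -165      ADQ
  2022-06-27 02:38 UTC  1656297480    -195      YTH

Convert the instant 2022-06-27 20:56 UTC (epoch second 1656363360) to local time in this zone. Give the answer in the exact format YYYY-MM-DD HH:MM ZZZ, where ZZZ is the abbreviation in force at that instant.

2022-06-27 17:41 YTH

Query: 2022-06-27 20:56 UTC
Rule 2/2 (YTH, -03:15): 2022-06-27 02:38 UTC ≤ query < +∞
20·60 + 56 - 195 = 1061 min
1061 = 0·1440 + 1061; 1061 = 17·60 + 41 → 17:41, same day
→ 2022-06-27 17:41 YTH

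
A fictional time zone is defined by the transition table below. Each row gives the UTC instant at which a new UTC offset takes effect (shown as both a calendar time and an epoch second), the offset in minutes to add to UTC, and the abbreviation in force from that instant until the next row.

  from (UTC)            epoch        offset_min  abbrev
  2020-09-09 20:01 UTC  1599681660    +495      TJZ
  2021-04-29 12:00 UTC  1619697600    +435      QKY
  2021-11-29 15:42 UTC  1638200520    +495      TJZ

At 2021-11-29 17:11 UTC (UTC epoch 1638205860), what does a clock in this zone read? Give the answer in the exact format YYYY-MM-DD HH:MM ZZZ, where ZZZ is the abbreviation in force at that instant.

Query: 2021-11-29 17:11 UTC
Rule 3/3 (TJZ, +08:15): 2021-11-29 15:42 UTC ≤ query < +∞
17·60 + 11 + 495 = 1526 min
1526 = 1·1440 + 86; 86 = 1·60 + 26 → 01:26, 2021-11-29 + 1 day = 2021-11-30
→ 2021-11-30 01:26 TJZ

2021-11-30 01:26 TJZ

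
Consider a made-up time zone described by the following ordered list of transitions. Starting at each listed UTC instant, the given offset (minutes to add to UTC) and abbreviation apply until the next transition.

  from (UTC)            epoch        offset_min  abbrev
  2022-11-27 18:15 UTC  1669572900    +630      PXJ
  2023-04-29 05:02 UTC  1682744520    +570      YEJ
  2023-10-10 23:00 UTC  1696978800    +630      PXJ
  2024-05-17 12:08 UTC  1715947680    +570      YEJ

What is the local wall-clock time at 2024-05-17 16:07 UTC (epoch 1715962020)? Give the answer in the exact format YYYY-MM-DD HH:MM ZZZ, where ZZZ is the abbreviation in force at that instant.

2024-05-18 01:37 YEJ

Query: 2024-05-17 16:07 UTC
Rule 4/4 (YEJ, +09:30): 2024-05-17 12:08 UTC ≤ query < +∞
16·60 + 7 + 570 = 1537 min
1537 = 1·1440 + 97; 97 = 1·60 + 37 → 01:37, 2024-05-17 + 1 day = 2024-05-18
→ 2024-05-18 01:37 YEJ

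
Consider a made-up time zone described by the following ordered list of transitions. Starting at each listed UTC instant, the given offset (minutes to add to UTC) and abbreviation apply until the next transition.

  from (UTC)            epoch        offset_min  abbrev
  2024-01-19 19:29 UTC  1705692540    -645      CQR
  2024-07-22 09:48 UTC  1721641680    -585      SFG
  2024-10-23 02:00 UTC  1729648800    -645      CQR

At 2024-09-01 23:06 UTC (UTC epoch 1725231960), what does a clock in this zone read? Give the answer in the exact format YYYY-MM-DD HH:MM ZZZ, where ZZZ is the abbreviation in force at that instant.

Query: 2024-09-01 23:06 UTC
Rule 2/3 (SFG, -09:45): 2024-07-22 09:48 UTC ≤ query < 2024-10-23 02:00 UTC
23·60 + 6 - 585 = 801 min
801 = 0·1440 + 801; 801 = 13·60 + 21 → 13:21, same day
→ 2024-09-01 13:21 SFG

2024-09-01 13:21 SFG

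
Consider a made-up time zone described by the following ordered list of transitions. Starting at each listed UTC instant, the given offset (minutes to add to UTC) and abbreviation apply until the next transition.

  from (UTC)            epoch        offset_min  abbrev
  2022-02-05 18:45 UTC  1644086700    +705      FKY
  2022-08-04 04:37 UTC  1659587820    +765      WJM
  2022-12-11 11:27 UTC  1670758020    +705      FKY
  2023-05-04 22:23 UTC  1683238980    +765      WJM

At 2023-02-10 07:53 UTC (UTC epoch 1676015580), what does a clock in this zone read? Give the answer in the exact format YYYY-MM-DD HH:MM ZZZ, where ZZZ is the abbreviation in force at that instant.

Query: 2023-02-10 07:53 UTC
Rule 3/4 (FKY, +11:45): 2022-12-11 11:27 UTC ≤ query < 2023-05-04 22:23 UTC
7·60 + 53 + 705 = 1178 min
1178 = 0·1440 + 1178; 1178 = 19·60 + 38 → 19:38, same day
→ 2023-02-10 19:38 FKY

2023-02-10 19:38 FKY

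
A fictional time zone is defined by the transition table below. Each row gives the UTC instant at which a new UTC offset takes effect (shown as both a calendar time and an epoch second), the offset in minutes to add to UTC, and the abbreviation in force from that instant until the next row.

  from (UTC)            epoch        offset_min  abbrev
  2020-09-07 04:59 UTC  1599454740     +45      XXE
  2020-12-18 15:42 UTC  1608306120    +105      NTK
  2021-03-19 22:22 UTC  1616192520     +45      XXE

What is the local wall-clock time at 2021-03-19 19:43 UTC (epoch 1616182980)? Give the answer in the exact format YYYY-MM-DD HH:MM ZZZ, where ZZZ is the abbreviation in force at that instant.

2021-03-19 21:28 NTK

Query: 2021-03-19 19:43 UTC
Rule 2/3 (NTK, +01:45): 2020-12-18 15:42 UTC ≤ query < 2021-03-19 22:22 UTC
19·60 + 43 + 105 = 1288 min
1288 = 0·1440 + 1288; 1288 = 21·60 + 28 → 21:28, same day
→ 2021-03-19 21:28 NTK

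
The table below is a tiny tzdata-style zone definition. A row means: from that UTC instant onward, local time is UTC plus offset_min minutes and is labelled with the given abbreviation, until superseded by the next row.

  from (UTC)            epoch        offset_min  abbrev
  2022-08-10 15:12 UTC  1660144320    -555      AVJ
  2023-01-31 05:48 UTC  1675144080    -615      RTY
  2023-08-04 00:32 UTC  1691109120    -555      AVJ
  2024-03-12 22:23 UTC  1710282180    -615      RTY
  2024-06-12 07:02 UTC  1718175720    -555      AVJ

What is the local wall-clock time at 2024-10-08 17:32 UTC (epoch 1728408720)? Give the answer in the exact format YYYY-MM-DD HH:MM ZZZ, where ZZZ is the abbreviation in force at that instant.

Query: 2024-10-08 17:32 UTC
Rule 5/5 (AVJ, -09:15): 2024-06-12 07:02 UTC ≤ query < +∞
17·60 + 32 - 555 = 497 min
497 = 0·1440 + 497; 497 = 8·60 + 17 → 08:17, same day
→ 2024-10-08 08:17 AVJ

2024-10-08 08:17 AVJ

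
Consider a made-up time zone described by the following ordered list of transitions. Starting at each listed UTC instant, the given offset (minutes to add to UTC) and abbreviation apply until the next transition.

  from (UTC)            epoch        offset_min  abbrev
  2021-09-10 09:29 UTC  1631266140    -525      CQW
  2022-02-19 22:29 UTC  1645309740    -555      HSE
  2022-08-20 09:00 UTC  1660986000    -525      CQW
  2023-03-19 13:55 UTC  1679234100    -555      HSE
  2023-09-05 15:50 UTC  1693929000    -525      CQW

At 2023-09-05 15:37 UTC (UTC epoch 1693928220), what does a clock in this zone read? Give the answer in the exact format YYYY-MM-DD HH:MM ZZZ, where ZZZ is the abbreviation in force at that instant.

Query: 2023-09-05 15:37 UTC
Rule 4/5 (HSE, -09:15): 2023-03-19 13:55 UTC ≤ query < 2023-09-05 15:50 UTC
15·60 + 37 - 555 = 382 min
382 = 0·1440 + 382; 382 = 6·60 + 22 → 06:22, same day
→ 2023-09-05 06:22 HSE

2023-09-05 06:22 HSE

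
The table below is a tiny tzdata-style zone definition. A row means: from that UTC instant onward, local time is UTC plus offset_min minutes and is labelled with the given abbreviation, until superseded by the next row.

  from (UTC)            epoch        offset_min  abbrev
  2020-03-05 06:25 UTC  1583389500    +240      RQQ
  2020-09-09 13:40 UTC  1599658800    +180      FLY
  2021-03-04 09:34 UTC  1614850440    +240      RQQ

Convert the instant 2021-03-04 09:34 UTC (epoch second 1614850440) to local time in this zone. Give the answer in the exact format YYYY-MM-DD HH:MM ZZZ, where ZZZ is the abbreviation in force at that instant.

Query: 2021-03-04 09:34 UTC
Rule 3/3 (RQQ, +04:00): 2021-03-04 09:34 UTC ≤ query < +∞
9·60 + 34 + 240 = 814 min
814 = 0·1440 + 814; 814 = 13·60 + 34 → 13:34, same day
→ 2021-03-04 13:34 RQQ

2021-03-04 13:34 RQQ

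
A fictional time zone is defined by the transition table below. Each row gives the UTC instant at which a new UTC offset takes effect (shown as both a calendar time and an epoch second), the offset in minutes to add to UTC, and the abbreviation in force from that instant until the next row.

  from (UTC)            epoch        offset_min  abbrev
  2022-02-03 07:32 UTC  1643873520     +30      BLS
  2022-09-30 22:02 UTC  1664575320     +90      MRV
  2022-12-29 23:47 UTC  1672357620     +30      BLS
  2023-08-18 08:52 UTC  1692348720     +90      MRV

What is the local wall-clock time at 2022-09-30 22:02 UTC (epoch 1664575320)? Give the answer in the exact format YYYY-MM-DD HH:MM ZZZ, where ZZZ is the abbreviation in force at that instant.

2022-09-30 23:32 MRV

Query: 2022-09-30 22:02 UTC
Rule 2/4 (MRV, +01:30): 2022-09-30 22:02 UTC ≤ query < 2022-12-29 23:47 UTC
22·60 + 2 + 90 = 1412 min
1412 = 0·1440 + 1412; 1412 = 23·60 + 32 → 23:32, same day
→ 2022-09-30 23:32 MRV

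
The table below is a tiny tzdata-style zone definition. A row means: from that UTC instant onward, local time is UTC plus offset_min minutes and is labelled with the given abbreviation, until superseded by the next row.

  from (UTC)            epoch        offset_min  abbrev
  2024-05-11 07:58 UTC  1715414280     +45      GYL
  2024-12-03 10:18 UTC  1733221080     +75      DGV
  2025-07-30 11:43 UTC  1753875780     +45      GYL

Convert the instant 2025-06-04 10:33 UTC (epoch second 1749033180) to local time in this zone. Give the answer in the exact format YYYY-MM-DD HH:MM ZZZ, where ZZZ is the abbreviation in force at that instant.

Query: 2025-06-04 10:33 UTC
Rule 2/3 (DGV, +01:15): 2024-12-03 10:18 UTC ≤ query < 2025-07-30 11:43 UTC
10·60 + 33 + 75 = 708 min
708 = 0·1440 + 708; 708 = 11·60 + 48 → 11:48, same day
→ 2025-06-04 11:48 DGV

2025-06-04 11:48 DGV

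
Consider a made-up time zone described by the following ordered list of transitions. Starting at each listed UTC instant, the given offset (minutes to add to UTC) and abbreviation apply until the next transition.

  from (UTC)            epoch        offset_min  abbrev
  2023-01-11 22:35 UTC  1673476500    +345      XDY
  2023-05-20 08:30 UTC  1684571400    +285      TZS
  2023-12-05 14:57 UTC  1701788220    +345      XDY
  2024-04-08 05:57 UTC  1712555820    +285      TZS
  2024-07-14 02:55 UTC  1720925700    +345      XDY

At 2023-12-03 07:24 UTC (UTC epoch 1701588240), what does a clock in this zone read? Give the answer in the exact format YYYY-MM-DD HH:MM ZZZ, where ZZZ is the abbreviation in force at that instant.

2023-12-03 12:09 TZS

Query: 2023-12-03 07:24 UTC
Rule 2/5 (TZS, +04:45): 2023-05-20 08:30 UTC ≤ query < 2023-12-05 14:57 UTC
7·60 + 24 + 285 = 729 min
729 = 0·1440 + 729; 729 = 12·60 + 9 → 12:09, same day
→ 2023-12-03 12:09 TZS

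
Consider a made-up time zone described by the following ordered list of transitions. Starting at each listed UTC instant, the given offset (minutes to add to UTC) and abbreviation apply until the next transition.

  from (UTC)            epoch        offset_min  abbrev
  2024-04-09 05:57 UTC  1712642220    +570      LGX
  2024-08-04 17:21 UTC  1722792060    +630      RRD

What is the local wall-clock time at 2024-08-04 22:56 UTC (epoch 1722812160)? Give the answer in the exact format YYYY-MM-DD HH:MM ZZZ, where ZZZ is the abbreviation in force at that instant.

Query: 2024-08-04 22:56 UTC
Rule 2/2 (RRD, +10:30): 2024-08-04 17:21 UTC ≤ query < +∞
22·60 + 56 + 630 = 2006 min
2006 = 1·1440 + 566; 566 = 9·60 + 26 → 09:26, 2024-08-04 + 1 day = 2024-08-05
→ 2024-08-05 09:26 RRD

2024-08-05 09:26 RRD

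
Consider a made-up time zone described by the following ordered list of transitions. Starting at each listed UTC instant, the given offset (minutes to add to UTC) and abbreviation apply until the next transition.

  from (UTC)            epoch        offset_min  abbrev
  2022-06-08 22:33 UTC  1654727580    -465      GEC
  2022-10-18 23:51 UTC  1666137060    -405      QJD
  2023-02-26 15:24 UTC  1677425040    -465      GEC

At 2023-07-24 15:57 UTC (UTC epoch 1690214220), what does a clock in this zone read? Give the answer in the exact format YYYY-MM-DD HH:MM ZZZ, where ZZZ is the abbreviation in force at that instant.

Query: 2023-07-24 15:57 UTC
Rule 3/3 (GEC, -07:45): 2023-02-26 15:24 UTC ≤ query < +∞
15·60 + 57 - 465 = 492 min
492 = 0·1440 + 492; 492 = 8·60 + 12 → 08:12, same day
→ 2023-07-24 08:12 GEC

2023-07-24 08:12 GEC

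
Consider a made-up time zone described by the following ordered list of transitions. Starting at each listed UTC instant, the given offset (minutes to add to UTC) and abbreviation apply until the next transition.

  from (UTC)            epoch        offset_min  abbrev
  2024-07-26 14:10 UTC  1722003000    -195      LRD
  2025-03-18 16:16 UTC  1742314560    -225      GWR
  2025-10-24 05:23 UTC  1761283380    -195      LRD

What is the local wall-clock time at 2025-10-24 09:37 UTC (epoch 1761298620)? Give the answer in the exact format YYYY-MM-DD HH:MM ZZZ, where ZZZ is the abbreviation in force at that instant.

2025-10-24 06:22 LRD

Query: 2025-10-24 09:37 UTC
Rule 3/3 (LRD, -03:15): 2025-10-24 05:23 UTC ≤ query < +∞
9·60 + 37 - 195 = 382 min
382 = 0·1440 + 382; 382 = 6·60 + 22 → 06:22, same day
→ 2025-10-24 06:22 LRD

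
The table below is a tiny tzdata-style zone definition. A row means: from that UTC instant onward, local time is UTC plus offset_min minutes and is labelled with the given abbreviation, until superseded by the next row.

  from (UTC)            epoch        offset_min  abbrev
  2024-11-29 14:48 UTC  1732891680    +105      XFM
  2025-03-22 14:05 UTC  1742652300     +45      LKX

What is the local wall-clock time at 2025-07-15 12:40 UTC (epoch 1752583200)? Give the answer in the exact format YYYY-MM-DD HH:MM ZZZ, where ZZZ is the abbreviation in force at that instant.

Query: 2025-07-15 12:40 UTC
Rule 2/2 (LKX, +00:45): 2025-03-22 14:05 UTC ≤ query < +∞
12·60 + 40 + 45 = 805 min
805 = 0·1440 + 805; 805 = 13·60 + 25 → 13:25, same day
→ 2025-07-15 13:25 LKX

2025-07-15 13:25 LKX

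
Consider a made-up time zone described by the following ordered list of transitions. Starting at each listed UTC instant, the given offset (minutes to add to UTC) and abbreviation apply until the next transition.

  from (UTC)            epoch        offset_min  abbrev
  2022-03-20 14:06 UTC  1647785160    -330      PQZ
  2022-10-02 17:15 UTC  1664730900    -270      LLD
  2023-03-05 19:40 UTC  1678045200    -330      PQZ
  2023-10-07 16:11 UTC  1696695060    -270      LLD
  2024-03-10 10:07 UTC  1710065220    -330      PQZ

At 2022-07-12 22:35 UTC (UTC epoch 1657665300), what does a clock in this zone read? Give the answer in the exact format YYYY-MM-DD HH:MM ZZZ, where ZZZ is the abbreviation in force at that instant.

Query: 2022-07-12 22:35 UTC
Rule 1/5 (PQZ, -05:30): 2022-03-20 14:06 UTC ≤ query < 2022-10-02 17:15 UTC
22·60 + 35 - 330 = 1025 min
1025 = 0·1440 + 1025; 1025 = 17·60 + 5 → 17:05, same day
→ 2022-07-12 17:05 PQZ

2022-07-12 17:05 PQZ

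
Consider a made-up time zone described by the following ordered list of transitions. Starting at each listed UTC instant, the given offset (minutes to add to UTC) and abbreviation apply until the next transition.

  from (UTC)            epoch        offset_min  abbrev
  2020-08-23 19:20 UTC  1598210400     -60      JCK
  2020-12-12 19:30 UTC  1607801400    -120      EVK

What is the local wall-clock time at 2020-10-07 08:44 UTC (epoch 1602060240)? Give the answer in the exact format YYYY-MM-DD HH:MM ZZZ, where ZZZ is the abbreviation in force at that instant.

Query: 2020-10-07 08:44 UTC
Rule 1/2 (JCK, -01:00): 2020-08-23 19:20 UTC ≤ query < 2020-12-12 19:30 UTC
8·60 + 44 - 60 = 464 min
464 = 0·1440 + 464; 464 = 7·60 + 44 → 07:44, same day
→ 2020-10-07 07:44 JCK

2020-10-07 07:44 JCK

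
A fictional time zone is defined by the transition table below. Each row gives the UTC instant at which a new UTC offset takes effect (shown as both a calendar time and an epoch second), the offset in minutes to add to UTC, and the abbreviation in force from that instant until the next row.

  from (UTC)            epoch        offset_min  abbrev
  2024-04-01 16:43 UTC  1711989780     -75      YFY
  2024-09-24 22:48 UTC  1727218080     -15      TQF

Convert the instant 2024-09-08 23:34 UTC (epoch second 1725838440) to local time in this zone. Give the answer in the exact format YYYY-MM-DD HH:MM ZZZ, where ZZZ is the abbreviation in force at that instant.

Query: 2024-09-08 23:34 UTC
Rule 1/2 (YFY, -01:15): 2024-04-01 16:43 UTC ≤ query < 2024-09-24 22:48 UTC
23·60 + 34 - 75 = 1339 min
1339 = 0·1440 + 1339; 1339 = 22·60 + 19 → 22:19, same day
→ 2024-09-08 22:19 YFY

2024-09-08 22:19 YFY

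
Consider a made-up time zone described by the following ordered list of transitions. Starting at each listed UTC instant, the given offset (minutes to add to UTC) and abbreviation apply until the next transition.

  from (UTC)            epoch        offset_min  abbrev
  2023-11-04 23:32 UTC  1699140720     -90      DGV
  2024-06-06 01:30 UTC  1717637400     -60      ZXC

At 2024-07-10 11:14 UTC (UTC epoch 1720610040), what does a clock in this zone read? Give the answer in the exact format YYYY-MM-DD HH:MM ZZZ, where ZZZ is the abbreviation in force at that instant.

Query: 2024-07-10 11:14 UTC
Rule 2/2 (ZXC, -01:00): 2024-06-06 01:30 UTC ≤ query < +∞
11·60 + 14 - 60 = 614 min
614 = 0·1440 + 614; 614 = 10·60 + 14 → 10:14, same day
→ 2024-07-10 10:14 ZXC

2024-07-10 10:14 ZXC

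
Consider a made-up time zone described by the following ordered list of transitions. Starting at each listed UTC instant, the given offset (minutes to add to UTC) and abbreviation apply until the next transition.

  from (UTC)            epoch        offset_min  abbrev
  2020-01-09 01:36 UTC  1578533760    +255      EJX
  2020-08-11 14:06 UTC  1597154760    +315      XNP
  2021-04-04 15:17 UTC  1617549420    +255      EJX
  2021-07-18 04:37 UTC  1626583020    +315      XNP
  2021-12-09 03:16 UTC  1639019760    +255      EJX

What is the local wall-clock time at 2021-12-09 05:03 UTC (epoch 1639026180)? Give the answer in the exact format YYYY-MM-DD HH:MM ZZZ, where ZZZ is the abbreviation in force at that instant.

Query: 2021-12-09 05:03 UTC
Rule 5/5 (EJX, +04:15): 2021-12-09 03:16 UTC ≤ query < +∞
5·60 + 3 + 255 = 558 min
558 = 0·1440 + 558; 558 = 9·60 + 18 → 09:18, same day
→ 2021-12-09 09:18 EJX

2021-12-09 09:18 EJX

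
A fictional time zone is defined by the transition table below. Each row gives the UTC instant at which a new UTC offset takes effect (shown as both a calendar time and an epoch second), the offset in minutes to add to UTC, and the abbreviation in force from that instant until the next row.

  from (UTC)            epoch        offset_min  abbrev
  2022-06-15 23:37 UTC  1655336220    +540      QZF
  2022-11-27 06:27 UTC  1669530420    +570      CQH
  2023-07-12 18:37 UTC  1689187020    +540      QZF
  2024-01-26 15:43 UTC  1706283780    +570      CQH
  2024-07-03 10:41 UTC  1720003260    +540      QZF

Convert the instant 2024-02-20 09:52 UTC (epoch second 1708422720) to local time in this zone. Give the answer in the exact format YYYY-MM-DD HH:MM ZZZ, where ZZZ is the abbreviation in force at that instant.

2024-02-20 19:22 CQH

Query: 2024-02-20 09:52 UTC
Rule 4/5 (CQH, +09:30): 2024-01-26 15:43 UTC ≤ query < 2024-07-03 10:41 UTC
9·60 + 52 + 570 = 1162 min
1162 = 0·1440 + 1162; 1162 = 19·60 + 22 → 19:22, same day
→ 2024-02-20 19:22 CQH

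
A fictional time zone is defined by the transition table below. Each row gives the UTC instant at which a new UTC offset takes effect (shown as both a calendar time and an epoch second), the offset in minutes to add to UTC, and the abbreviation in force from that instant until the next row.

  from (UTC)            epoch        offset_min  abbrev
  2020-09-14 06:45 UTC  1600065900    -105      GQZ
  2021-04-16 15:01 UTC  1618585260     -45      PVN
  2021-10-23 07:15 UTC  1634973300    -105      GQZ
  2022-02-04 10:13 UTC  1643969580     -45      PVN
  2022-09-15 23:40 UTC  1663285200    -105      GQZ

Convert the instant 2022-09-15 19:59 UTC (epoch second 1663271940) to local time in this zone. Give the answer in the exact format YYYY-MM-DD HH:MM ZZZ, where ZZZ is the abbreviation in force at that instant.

Query: 2022-09-15 19:59 UTC
Rule 4/5 (PVN, -00:45): 2022-02-04 10:13 UTC ≤ query < 2022-09-15 23:40 UTC
19·60 + 59 - 45 = 1154 min
1154 = 0·1440 + 1154; 1154 = 19·60 + 14 → 19:14, same day
→ 2022-09-15 19:14 PVN

2022-09-15 19:14 PVN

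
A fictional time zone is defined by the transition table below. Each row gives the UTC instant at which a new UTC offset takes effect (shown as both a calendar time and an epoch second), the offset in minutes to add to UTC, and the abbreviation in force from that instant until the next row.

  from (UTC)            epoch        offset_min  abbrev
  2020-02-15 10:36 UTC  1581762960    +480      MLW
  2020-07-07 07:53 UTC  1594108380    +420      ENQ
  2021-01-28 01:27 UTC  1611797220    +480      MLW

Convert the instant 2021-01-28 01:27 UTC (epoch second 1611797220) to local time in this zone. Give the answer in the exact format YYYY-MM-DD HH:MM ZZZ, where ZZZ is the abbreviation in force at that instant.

2021-01-28 09:27 MLW

Query: 2021-01-28 01:27 UTC
Rule 3/3 (MLW, +08:00): 2021-01-28 01:27 UTC ≤ query < +∞
1·60 + 27 + 480 = 567 min
567 = 0·1440 + 567; 567 = 9·60 + 27 → 09:27, same day
→ 2021-01-28 09:27 MLW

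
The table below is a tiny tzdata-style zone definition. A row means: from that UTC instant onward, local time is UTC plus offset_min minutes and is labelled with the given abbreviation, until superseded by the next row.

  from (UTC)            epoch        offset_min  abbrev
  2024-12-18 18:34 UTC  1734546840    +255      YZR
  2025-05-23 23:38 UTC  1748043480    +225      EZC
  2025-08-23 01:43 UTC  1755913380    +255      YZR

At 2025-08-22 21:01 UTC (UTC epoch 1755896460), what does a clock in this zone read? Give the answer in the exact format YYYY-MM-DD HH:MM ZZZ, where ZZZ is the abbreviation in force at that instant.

2025-08-23 00:46 EZC

Query: 2025-08-22 21:01 UTC
Rule 2/3 (EZC, +03:45): 2025-05-23 23:38 UTC ≤ query < 2025-08-23 01:43 UTC
21·60 + 1 + 225 = 1486 min
1486 = 1·1440 + 46; 46 = 0·60 + 46 → 00:46, 2025-08-22 + 1 day = 2025-08-23
→ 2025-08-23 00:46 EZC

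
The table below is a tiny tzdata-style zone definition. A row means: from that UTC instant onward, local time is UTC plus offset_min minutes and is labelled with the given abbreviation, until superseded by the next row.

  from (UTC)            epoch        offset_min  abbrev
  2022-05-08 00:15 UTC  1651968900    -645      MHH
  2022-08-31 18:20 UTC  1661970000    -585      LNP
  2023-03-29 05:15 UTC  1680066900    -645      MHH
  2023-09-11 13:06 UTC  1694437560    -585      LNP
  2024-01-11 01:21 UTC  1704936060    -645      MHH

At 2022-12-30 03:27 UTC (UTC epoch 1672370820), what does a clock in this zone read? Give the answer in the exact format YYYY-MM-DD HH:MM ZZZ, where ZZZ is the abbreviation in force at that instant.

2022-12-29 17:42 LNP

Query: 2022-12-30 03:27 UTC
Rule 2/5 (LNP, -09:45): 2022-08-31 18:20 UTC ≤ query < 2023-03-29 05:15 UTC
3·60 + 27 - 585 = -378 min
-378 = -1·1440 + 1062; 1062 = 17·60 + 42 → 17:42, 2022-12-30 - 1 day = 2022-12-29
→ 2022-12-29 17:42 LNP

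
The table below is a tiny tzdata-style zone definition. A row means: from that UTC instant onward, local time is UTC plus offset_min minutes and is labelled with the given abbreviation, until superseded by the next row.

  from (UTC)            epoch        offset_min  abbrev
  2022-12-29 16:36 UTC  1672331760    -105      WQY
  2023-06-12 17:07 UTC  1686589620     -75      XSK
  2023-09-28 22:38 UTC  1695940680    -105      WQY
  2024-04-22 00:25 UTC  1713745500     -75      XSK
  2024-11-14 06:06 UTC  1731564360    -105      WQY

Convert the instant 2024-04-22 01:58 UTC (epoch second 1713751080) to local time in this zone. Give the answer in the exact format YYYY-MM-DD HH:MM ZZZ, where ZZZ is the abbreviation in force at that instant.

Query: 2024-04-22 01:58 UTC
Rule 4/5 (XSK, -01:15): 2024-04-22 00:25 UTC ≤ query < 2024-11-14 06:06 UTC
1·60 + 58 - 75 = 43 min
43 = 0·1440 + 43; 43 = 0·60 + 43 → 00:43, same day
→ 2024-04-22 00:43 XSK

2024-04-22 00:43 XSK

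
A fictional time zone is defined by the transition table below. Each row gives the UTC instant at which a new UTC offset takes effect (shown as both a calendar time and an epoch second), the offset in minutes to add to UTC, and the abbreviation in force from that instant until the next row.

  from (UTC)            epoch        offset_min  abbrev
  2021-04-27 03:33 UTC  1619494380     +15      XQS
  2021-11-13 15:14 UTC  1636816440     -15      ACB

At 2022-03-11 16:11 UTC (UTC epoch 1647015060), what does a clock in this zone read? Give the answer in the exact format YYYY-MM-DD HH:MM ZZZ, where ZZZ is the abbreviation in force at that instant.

2022-03-11 15:56 ACB

Query: 2022-03-11 16:11 UTC
Rule 2/2 (ACB, -00:15): 2021-11-13 15:14 UTC ≤ query < +∞
16·60 + 11 - 15 = 956 min
956 = 0·1440 + 956; 956 = 15·60 + 56 → 15:56, same day
→ 2022-03-11 15:56 ACB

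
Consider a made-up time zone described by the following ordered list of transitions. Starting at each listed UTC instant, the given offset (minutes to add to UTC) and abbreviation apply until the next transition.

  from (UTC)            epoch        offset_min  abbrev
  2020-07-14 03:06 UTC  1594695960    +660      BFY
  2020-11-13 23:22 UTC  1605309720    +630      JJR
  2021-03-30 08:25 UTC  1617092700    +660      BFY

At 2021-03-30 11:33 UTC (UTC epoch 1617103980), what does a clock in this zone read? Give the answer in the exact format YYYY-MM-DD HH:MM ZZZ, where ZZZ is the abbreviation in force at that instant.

2021-03-30 22:33 BFY

Query: 2021-03-30 11:33 UTC
Rule 3/3 (BFY, +11:00): 2021-03-30 08:25 UTC ≤ query < +∞
11·60 + 33 + 660 = 1353 min
1353 = 0·1440 + 1353; 1353 = 22·60 + 33 → 22:33, same day
→ 2021-03-30 22:33 BFY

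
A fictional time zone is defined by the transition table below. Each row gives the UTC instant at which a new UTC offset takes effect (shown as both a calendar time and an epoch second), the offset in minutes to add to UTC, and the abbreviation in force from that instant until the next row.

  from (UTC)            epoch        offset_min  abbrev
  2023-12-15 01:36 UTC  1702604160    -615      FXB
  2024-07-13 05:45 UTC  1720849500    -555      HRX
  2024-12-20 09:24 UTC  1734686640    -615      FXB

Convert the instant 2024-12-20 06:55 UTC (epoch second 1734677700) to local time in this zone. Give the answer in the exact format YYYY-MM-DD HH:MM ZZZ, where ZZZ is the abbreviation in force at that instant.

Query: 2024-12-20 06:55 UTC
Rule 2/3 (HRX, -09:15): 2024-07-13 05:45 UTC ≤ query < 2024-12-20 09:24 UTC
6·60 + 55 - 555 = -140 min
-140 = -1·1440 + 1300; 1300 = 21·60 + 40 → 21:40, 2024-12-20 - 1 day = 2024-12-19
→ 2024-12-19 21:40 HRX

2024-12-19 21:40 HRX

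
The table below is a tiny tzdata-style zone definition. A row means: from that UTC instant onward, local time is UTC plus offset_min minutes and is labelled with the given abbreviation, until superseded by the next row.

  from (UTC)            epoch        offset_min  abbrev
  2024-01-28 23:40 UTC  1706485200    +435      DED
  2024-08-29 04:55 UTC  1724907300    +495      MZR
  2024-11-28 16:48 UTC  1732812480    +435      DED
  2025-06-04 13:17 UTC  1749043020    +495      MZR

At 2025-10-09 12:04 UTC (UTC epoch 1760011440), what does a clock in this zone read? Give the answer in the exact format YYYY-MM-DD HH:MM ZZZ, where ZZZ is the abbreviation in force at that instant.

2025-10-09 20:19 MZR

Query: 2025-10-09 12:04 UTC
Rule 4/4 (MZR, +08:15): 2025-06-04 13:17 UTC ≤ query < +∞
12·60 + 4 + 495 = 1219 min
1219 = 0·1440 + 1219; 1219 = 20·60 + 19 → 20:19, same day
→ 2025-10-09 20:19 MZR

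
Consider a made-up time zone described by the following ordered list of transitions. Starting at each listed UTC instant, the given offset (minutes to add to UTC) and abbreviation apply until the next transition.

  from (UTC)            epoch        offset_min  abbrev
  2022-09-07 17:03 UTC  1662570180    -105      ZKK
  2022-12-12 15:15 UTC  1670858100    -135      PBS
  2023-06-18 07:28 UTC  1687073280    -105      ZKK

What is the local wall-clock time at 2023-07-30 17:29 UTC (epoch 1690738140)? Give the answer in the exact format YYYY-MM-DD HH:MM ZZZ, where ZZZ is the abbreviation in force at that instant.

Query: 2023-07-30 17:29 UTC
Rule 3/3 (ZKK, -01:45): 2023-06-18 07:28 UTC ≤ query < +∞
17·60 + 29 - 105 = 944 min
944 = 0·1440 + 944; 944 = 15·60 + 44 → 15:44, same day
→ 2023-07-30 15:44 ZKK

2023-07-30 15:44 ZKK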